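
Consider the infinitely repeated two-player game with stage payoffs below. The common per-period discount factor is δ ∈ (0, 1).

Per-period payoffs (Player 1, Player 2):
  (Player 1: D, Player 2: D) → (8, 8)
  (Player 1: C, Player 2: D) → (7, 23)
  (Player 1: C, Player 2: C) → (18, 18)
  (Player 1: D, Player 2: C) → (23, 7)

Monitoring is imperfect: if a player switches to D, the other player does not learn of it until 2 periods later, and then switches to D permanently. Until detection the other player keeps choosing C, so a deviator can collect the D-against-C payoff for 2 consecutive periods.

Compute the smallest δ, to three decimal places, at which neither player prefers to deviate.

0.577

The best deviation is to choose D for all 2 undetected periods, earning 23 each, then 8 forever once detected.
Deviation value: 23(1−δ^2)/(1−δ) + 8δ^2/(1−δ); cooperation value: 18/(1−δ).
IC: 18 ≥ 23(1−δ^2) + 8δ^2 = 23 − 15δ^2.
So δ^2 ≥ 5/15 = 1/3, giving δ ≥ (1/3)^(1/2) ≈ 0.577.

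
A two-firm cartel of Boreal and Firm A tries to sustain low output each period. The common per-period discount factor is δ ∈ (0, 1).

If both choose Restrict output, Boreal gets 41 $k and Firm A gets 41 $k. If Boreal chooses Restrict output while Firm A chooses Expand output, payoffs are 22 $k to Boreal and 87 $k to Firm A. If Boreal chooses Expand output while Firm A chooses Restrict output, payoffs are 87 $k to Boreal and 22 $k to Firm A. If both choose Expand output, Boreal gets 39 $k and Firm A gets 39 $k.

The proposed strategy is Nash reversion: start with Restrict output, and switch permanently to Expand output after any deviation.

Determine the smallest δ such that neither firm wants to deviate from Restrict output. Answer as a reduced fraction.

41/(1−δ) ≥ 87 + 39δ/(1−δ)
41 ≥ 87 − 48δ
δ ≥ 46/48 = 23/24.

23/24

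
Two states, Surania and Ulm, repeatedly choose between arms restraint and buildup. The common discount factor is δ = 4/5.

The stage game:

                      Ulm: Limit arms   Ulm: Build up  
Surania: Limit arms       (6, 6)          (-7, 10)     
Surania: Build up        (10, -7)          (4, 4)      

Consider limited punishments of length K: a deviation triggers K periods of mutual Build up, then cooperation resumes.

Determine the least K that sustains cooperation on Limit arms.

4

No profitable deviation requires (6−4)(δ+…+δ^K) ≥ 10−6, i.e. δ+…+δ^K ≥ 2 ≈ 2.0000.
With δ = 4/5, the partial sums are K=1: 0.8000, K=2: 1.4400, K=3: 1.9520, K=4: 2.3616.
K = 4 is the first length at which the sum reaches 2.0000.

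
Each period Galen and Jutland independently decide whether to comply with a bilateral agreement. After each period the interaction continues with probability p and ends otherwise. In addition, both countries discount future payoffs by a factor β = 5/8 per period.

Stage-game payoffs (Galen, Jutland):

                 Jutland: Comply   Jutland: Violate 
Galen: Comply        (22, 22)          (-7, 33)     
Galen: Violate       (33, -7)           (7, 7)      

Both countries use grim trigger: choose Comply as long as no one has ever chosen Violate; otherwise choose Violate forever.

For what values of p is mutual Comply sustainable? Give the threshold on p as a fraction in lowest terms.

With continuation probability p and discount β, the effective per-period discount factor is βp.
Grim-trigger IC: βp ≥ (33−22)/(33−7) = 11/26.
So p ≥ (11/26)/(5/8) = 44/65.

44/65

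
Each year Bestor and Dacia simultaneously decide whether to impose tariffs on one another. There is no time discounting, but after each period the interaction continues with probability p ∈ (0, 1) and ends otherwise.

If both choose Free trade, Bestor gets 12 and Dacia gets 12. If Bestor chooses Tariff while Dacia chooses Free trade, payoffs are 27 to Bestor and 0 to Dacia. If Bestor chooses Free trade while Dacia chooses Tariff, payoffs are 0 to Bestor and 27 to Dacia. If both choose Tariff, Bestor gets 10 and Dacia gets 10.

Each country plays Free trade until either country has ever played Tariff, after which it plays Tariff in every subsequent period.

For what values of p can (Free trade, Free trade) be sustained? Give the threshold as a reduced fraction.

Expected cooperation value is 12 + p·12 + p²·12 + … = 12/(1−p); deviation gives 27 + p·10/(1−p).
12 ≥ 27(1−p) + 10p ⇒ 17p ≥ 15 ⇒ p ≥ 15/17.

15/17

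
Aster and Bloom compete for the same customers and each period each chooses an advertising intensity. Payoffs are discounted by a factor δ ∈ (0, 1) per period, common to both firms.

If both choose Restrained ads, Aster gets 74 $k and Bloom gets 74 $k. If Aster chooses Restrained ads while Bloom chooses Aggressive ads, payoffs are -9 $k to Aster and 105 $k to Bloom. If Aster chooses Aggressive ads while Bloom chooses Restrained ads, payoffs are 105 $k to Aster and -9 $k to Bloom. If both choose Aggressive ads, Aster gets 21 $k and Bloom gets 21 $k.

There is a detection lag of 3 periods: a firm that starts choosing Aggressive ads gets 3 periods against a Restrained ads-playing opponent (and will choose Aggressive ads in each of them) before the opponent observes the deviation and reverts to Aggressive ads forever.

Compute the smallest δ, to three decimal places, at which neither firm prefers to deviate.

A deviator earns 105 for 3 periods, then 21 forever; cooperating earns 74 forever. Multiplying the IC by (1−δ):
74 ≥ 105(1−δ^3) + 21δ^3, so 84·δ^3 ≥ 31 and δ^3 ≥ 31/84.
δ ≥ (31/84)^(1/3) ≈ 0.717.

0.717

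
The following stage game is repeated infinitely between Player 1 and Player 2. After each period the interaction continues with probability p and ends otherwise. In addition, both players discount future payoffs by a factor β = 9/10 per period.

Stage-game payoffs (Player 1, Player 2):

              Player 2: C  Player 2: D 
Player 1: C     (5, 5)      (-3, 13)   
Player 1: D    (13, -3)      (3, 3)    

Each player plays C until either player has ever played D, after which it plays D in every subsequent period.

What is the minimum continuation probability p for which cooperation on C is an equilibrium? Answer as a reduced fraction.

With continuation probability p and discount β, the effective per-period discount factor is βp.
Grim-trigger IC: βp ≥ (13−5)/(13−3) = 4/5.
So p ≥ (4/5)/(9/10) = 8/9.

8/9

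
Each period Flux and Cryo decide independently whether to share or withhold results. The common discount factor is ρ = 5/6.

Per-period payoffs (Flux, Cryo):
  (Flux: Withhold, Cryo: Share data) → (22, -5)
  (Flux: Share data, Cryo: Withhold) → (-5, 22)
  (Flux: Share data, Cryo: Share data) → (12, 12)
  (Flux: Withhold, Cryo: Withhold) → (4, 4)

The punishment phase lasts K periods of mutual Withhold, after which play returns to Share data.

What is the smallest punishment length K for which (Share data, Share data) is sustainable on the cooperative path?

2

Need Σ_{k=1}^{K} ρ^k ≥ (22−12)/(12−4) = 1.2500 at ρ = 5/6.
At K = 1 the sum is 0.8333 < 1.2500; at K = 2 it is 1.5278 ≥ 1.2500.
So the minimum punishment length is K = 2.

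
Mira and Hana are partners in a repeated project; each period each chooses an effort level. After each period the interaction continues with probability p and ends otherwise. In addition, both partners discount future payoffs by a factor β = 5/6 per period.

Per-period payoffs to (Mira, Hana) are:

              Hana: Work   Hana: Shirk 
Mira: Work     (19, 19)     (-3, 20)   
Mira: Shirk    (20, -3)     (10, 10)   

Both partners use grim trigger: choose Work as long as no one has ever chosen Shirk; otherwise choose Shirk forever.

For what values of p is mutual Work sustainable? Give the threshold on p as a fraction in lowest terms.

Expected continuation weight on next period's payoff is β·p = 5/6·p, which plays the role of the discount factor.
Cooperation requires 5/6·p ≥ (20−19)/(20−10) = 1/10, hence p ≥ 3/25.

3/25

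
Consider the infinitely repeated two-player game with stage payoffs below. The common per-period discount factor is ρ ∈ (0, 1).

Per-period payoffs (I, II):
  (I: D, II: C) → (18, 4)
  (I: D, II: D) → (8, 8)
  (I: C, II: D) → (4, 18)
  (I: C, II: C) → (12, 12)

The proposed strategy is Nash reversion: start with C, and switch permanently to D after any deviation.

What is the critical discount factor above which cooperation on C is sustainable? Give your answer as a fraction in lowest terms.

One-period gain from deviating is 18 − 12 = 6. The loss is 12 − 8 = 4 in every subsequent period, with present value 4·ρ/(1−ρ).
Deviation is unprofitable when 4·ρ/(1−ρ) ≥ 6, i.e. ρ/(1−ρ) ≥ 3/2.
Equivalently ρ ≥ 6/(6+4) = 3/5.

3/5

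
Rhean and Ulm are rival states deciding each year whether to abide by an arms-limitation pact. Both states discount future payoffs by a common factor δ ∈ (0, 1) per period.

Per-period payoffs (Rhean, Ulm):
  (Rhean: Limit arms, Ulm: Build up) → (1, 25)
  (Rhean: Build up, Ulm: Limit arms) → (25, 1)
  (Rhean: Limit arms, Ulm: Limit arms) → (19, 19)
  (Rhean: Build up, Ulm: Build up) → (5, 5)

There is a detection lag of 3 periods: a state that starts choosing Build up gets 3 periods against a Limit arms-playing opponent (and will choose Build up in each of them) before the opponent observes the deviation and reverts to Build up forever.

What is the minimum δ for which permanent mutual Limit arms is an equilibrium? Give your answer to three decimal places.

0.669

A deviator earns 25 for 3 periods, then 5 forever; cooperating earns 19 forever. Multiplying the IC by (1−δ):
19 ≥ 25(1−δ^3) + 5δ^3, so 20·δ^3 ≥ 6 and δ^3 ≥ 3/10.
δ ≥ (3/10)^(1/3) ≈ 0.669.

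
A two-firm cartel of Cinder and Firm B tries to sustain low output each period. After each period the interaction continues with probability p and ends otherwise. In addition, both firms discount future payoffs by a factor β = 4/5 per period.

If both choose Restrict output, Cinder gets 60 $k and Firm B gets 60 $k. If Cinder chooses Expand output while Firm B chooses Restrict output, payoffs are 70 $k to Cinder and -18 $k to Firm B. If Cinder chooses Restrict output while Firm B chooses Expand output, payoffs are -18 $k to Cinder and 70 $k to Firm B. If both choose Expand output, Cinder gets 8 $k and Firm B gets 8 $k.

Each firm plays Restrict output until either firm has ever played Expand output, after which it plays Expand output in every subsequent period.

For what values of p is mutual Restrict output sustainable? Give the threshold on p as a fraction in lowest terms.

Expected continuation weight on next period's payoff is β·p = 4/5·p, which plays the role of the discount factor.
Cooperation requires 4/5·p ≥ (70−60)/(70−8) = 5/31, hence p ≥ 25/124.

25/124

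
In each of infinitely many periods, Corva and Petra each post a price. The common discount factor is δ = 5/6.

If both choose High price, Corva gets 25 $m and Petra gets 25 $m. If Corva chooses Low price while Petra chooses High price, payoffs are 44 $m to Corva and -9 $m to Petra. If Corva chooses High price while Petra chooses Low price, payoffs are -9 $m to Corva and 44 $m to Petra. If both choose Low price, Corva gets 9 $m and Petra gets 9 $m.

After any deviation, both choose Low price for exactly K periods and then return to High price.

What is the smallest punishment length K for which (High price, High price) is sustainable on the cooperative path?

No profitable deviation requires (25−9)(δ+…+δ^K) ≥ 44−25, i.e. δ+…+δ^K ≥ 19/16 ≈ 1.1875.
With δ = 5/6, the partial sums are K=1: 0.8333, K=2: 1.5278.
K = 2 is the first length at which the sum reaches 1.1875.

2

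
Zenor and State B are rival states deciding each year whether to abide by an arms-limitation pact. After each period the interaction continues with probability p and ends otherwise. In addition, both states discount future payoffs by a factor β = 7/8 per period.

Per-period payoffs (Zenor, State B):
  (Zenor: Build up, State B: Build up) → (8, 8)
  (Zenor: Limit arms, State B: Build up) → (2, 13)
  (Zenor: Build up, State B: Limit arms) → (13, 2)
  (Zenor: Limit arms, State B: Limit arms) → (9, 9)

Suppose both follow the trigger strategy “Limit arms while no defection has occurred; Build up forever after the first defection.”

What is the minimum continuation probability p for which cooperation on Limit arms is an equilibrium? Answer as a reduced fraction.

With continuation probability p and discount β, the effective per-period discount factor is βp.
Grim-trigger IC: βp ≥ (13−9)/(13−8) = 4/5.
So p ≥ (4/5)/(7/8) = 32/35.

32/35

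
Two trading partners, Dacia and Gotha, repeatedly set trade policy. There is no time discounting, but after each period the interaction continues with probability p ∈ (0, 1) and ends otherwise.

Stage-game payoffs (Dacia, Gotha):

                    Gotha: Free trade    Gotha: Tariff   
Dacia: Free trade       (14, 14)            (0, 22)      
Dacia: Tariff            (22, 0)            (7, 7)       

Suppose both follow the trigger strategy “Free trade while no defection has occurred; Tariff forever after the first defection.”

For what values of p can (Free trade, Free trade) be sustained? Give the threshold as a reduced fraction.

Expected cooperation value is 14 + p·14 + p²·14 + … = 14/(1−p); deviation gives 22 + p·7/(1−p).
14 ≥ 22(1−p) + 7p ⇒ 15p ≥ 8 ⇒ p ≥ 8/15.

8/15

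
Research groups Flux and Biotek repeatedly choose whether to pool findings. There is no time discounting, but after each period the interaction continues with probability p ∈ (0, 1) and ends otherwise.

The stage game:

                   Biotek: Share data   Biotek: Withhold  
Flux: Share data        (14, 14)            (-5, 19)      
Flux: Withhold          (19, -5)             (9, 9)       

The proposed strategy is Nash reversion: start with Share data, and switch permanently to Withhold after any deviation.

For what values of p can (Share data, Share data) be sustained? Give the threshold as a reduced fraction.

Expected cooperation value is 14 + p·14 + p²·14 + … = 14/(1−p); deviation gives 19 + p·9/(1−p).
14 ≥ 19(1−p) + 9p ⇒ 10p ≥ 5 ⇒ p ≥ 5/10 = 1/2.

1/2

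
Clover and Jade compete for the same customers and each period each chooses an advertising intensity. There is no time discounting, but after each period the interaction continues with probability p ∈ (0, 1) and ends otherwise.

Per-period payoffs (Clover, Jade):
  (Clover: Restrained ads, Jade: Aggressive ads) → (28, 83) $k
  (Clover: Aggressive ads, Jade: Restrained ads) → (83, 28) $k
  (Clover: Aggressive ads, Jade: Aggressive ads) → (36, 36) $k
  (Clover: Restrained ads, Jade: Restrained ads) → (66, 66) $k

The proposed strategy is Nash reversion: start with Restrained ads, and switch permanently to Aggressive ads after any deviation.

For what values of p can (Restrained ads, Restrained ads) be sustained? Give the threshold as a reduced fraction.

Expected cooperation value is 66 + p·66 + p²·66 + … = 66/(1−p); deviation gives 83 + p·36/(1−p).
66 ≥ 83(1−p) + 36p ⇒ 47p ≥ 17 ⇒ p ≥ 17/47.

17/47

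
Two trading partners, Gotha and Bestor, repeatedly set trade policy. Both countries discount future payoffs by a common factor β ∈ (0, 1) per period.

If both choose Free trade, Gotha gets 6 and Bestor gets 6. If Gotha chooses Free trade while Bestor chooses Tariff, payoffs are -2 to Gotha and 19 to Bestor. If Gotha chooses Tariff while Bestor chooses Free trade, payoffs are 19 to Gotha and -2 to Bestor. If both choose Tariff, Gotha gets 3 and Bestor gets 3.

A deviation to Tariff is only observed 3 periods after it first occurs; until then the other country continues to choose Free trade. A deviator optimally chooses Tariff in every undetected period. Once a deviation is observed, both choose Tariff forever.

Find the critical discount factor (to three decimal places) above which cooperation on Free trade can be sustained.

0.933

Deviating for the 3 undetected periods gains 19−6 = 13 per period over cooperation, then loses 6−3 = 3 per period forever once punishment starts.
Gain: 13(1 + β + … + β^2); loss: 3·β^3/(1−β).
No profitable deviation ⇔ 13(1−β^3) ≤ 3·β^3, i.e. β^3 ≥ 13/(13+3) = 13/16.
Hence β ≥ (13/16)^(1/3) ≈ 0.933.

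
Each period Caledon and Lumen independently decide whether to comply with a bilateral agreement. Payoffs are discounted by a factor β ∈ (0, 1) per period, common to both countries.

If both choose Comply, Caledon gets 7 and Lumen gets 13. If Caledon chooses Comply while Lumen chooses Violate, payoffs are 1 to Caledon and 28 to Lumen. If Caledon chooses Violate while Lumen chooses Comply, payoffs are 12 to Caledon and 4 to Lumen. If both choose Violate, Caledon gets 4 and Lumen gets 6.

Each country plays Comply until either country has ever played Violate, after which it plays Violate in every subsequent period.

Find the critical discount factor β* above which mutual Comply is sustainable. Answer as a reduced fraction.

15/22

Caledon's threshold: (12−7)/(12−4) = 5/8.
Lumen's threshold: (28−13)/(28−6) = 15/22.
5/8 < 15/22, so Lumen binds and β* = 15/22.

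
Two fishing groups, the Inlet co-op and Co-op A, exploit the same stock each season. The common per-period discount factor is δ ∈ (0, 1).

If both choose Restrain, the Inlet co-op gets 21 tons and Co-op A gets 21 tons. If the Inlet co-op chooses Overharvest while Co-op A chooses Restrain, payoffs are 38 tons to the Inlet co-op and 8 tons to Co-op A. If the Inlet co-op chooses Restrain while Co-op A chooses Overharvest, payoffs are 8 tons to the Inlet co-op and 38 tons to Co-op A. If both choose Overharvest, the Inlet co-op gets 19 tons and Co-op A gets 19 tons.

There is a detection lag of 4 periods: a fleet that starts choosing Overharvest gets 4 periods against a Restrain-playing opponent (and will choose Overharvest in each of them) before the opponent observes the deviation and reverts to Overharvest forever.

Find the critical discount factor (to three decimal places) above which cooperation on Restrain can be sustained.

A deviator earns 38 for 4 periods, then 19 forever; cooperating earns 21 forever. Multiplying the IC by (1−δ):
21 ≥ 38(1−δ^4) + 19δ^4, so 19·δ^4 ≥ 17 and δ^4 ≥ 17/19.
δ ≥ (17/19)^(1/4) ≈ 0.973.

0.973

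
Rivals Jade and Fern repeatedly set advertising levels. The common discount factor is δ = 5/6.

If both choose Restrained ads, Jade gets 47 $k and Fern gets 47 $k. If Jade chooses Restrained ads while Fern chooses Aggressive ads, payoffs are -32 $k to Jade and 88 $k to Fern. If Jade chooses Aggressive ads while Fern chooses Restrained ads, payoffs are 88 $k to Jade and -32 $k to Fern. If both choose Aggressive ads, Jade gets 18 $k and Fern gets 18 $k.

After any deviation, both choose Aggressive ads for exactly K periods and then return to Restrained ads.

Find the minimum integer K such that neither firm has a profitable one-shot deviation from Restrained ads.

IC: δ(1−δ^K)/(1−δ) ≥ (88−47)/(47−18) = 41/29.
With δ = 5/6: need 1 − δ^K ≥ 41/29·(1−5/6)/(5/6), i.e. δ^K ≤ 0.7172.
Since (5/6)^1 = 0.8333 and (5/6)^2 = 0.6944, the smallest such K is 2.

2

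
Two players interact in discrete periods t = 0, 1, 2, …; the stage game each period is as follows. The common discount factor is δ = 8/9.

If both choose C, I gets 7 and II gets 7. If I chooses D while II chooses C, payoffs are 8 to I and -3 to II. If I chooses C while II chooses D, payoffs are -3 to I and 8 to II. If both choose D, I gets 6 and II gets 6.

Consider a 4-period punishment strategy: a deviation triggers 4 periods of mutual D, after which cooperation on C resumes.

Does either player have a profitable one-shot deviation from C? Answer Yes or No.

IC: δ+…+δ^4 ≥ (8−7)/(7−6) = 1.
At δ = 8/9: partial sum = 3.0056 ≥ 1.0000. Cooperation sustainable.

No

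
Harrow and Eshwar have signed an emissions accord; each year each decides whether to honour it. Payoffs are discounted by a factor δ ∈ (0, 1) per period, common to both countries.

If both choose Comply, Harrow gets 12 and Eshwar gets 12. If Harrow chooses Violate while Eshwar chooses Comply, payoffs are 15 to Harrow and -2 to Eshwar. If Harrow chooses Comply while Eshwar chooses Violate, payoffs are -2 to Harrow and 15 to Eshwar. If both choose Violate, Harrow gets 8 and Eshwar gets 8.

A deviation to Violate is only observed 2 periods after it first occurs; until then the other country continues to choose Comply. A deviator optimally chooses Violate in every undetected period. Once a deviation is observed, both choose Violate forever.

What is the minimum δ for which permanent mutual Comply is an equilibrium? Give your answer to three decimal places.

Deviating for the 2 undetected periods gains 15−12 = 3 per period over cooperation, then loses 12−8 = 4 per period forever once punishment starts.
Gain: 3(1 + δ + … + δ^1); loss: 4·δ^2/(1−δ).
No profitable deviation ⇔ 3(1−δ^2) ≤ 4·δ^2, i.e. δ^2 ≥ 3/(3+4) = 3/7.
Hence δ ≥ (3/7)^(1/2) ≈ 0.655.

0.655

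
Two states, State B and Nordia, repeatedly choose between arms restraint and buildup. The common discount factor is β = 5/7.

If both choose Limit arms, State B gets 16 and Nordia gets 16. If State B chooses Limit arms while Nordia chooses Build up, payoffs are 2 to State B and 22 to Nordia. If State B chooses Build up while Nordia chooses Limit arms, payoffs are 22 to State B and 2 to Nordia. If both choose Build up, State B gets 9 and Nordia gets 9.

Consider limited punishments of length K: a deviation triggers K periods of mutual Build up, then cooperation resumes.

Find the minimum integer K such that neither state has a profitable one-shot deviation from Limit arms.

Need Σ_{k=1}^{K} β^k ≥ (22−16)/(16−9) = 0.8571 at β = 5/7.
At K = 1 the sum is 0.7143 < 0.8571; at K = 2 it is 1.2245 ≥ 0.8571.
So the minimum punishment length is K = 2.

2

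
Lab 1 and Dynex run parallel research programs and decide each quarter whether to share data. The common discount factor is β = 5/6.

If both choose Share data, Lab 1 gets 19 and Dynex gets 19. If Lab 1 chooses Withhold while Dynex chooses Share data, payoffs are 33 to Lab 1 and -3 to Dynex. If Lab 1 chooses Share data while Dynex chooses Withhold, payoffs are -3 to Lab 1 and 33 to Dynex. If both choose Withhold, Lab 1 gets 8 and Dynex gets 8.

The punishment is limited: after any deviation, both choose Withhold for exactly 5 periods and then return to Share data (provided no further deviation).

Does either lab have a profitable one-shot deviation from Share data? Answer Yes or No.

Comparing payoff streams over the 6 periods until play realigns: cooperate → 19(1+β+…+β^5); deviate → 33 + 8(β+…+β^5).
Cooperation is sustained iff (19−8)(β+…+β^5) ≥ 33−19.
β+…+β^5 = 5/6·(1−(5/6)^5)/(1−5/6) = 2.9906, and (33−19)/(19−8) = 1.2727.
2.9906 ≥ 1.2727, so cooperation is sustainable.

No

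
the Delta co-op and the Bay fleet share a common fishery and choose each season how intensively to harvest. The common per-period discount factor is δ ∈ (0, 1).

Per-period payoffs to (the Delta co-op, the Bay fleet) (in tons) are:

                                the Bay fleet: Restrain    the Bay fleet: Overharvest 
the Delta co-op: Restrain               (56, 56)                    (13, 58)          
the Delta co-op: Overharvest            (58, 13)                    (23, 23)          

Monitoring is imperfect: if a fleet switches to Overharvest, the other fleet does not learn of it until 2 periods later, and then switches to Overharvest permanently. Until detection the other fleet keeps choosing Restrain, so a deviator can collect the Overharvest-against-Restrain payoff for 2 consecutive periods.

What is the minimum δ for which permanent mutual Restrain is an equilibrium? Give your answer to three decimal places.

A deviator earns 58 for 2 periods, then 23 forever; cooperating earns 56 forever. Multiplying the IC by (1−δ):
56 ≥ 58(1−δ^2) + 23δ^2, so 35·δ^2 ≥ 2 and δ^2 ≥ 2/35.
δ ≥ (2/35)^(1/2) ≈ 0.239.

0.239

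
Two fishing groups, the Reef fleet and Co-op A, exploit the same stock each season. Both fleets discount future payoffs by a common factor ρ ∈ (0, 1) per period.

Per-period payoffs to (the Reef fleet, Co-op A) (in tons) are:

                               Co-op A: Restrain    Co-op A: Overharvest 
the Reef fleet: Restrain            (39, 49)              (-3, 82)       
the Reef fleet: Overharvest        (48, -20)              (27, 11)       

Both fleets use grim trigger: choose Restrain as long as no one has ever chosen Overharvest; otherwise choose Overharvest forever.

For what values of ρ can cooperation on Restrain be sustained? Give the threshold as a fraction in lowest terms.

the Reef fleet's threshold: (48−39)/(48−27) = 3/7.
Co-op A's threshold: (82−49)/(82−11) = 33/71.
3/7 < 33/71, so Co-op A binds and ρ* = 33/71.

33/71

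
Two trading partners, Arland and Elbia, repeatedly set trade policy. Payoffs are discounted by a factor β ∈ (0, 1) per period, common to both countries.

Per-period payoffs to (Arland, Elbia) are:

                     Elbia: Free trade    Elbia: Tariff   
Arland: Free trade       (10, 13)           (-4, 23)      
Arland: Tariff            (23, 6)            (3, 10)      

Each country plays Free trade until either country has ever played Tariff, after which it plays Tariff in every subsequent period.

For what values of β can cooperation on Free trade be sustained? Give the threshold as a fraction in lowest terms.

10/13

For Arland: deviation gain 23−10 = 13, per-period punishment loss 10−3 = 7. IC gives β ≥ 13/20.
For Elbia: gain 10, loss 3 per period, so β ≥ 10/13.
The tighter constraint is Elbia's, so cooperation needs β ≥ 10/13.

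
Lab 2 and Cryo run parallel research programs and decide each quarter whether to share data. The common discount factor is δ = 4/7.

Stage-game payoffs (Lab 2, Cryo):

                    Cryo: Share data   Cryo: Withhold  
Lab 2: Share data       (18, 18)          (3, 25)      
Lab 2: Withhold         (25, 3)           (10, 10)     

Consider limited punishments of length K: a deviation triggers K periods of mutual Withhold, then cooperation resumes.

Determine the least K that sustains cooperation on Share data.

IC: δ(1−δ^K)/(1−δ) ≥ (25−18)/(18−10) = 7/8.
With δ = 4/7: need 1 − δ^K ≥ 7/8·(1−4/7)/(4/7), i.e. δ^K ≤ 0.3438.
Since (4/7)^1 = 0.5714 and (4/7)^2 = 0.3265, the smallest such K is 2.

2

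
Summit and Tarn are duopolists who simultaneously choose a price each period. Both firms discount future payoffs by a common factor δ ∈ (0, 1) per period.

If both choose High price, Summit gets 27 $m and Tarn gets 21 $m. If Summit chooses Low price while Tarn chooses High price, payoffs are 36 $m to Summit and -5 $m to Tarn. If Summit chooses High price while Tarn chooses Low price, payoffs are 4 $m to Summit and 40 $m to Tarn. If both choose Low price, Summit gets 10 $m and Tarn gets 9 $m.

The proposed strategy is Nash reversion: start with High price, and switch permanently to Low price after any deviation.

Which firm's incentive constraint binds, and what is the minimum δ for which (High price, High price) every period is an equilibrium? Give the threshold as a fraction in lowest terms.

Summit: cooperation gives 27 each period; deviation gives 36 once then 10 forever.
  27/(1−δ) ≥ 36 + 10δ/(1−δ) ⇒ δ ≥ 9/26.
Tarn: cooperation gives 21 each period; deviation gives 40 once then 9 forever.
  δ ≥ 19/31.
Both must hold, so the binding constraint is Tarn's: δ ≥ 19/31.

Tarn; δ ≥ 19/31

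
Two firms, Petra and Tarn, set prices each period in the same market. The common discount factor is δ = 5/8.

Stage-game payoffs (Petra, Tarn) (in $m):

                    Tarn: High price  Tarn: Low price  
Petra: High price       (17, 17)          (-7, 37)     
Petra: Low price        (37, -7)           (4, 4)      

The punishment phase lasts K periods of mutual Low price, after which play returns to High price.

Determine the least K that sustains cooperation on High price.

Need Σ_{k=1}^{K} δ^k ≥ (37−17)/(17−4) = 1.5385 at δ = 5/8.
At K = 5 the sum is 1.5077 < 1.5385; at K = 6 it is 1.5673 ≥ 1.5385.
So the minimum punishment length is K = 6.

6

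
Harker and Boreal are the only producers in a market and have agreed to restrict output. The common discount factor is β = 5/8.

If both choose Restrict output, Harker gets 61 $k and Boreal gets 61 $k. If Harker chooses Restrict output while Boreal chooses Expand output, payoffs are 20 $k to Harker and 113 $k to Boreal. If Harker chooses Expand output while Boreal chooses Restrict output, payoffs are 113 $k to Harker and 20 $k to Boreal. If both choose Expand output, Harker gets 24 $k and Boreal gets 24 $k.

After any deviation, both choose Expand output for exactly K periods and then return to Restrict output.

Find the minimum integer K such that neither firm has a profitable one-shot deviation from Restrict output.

IC: β(1−β^K)/(1−β) ≥ (113−61)/(61−24) = 52/37.
With β = 5/8: need 1 − β^K ≥ 52/37·(1−5/8)/(5/8), i.e. β^K ≤ 0.1568.
Since (5/8)^3 = 0.2441 and (5/8)^4 = 0.1526, the smallest such K is 4.

4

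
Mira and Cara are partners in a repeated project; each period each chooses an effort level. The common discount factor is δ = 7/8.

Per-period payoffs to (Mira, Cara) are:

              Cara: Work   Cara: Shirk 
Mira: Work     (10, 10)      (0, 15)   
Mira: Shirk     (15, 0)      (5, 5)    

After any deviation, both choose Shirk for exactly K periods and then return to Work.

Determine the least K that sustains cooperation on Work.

2

Need Σ_{k=1}^{K} δ^k ≥ (15−10)/(10−5) = 1.0000 at δ = 7/8.
At K = 1 the sum is 0.8750 < 1.0000; at K = 2 it is 1.6406 ≥ 1.0000.
So the minimum punishment length is K = 2.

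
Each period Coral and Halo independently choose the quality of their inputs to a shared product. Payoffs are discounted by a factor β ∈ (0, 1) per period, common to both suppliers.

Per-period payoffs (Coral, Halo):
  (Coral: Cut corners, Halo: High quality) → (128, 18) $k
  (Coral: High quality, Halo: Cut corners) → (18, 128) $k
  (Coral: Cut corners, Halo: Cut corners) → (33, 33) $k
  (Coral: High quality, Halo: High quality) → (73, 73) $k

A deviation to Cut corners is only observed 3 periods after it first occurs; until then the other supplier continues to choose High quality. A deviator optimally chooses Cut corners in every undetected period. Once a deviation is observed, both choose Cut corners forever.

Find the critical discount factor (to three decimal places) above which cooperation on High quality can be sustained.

0.833

The best deviation is to choose Cut corners for all 3 undetected periods, earning 128 each, then 33 forever once detected.
Deviation value: 128(1−β^3)/(1−β) + 33β^3/(1−β); cooperation value: 73/(1−β).
IC: 73 ≥ 128(1−β^3) + 33β^3 = 128 − 95β^3.
So β^3 ≥ 55/95 = 11/19, giving β ≥ (11/19)^(1/3) ≈ 0.833.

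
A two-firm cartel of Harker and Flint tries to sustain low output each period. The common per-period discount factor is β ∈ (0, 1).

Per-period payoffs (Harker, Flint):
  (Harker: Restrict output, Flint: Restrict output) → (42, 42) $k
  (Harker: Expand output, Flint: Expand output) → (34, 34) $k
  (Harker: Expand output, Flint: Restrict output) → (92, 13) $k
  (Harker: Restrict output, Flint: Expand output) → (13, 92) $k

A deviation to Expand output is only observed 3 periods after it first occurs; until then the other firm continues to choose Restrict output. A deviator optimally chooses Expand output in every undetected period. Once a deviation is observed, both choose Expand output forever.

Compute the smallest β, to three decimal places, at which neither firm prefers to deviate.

The best deviation is to choose Expand output for all 3 undetected periods, earning 92 each, then 34 forever once detected.
Deviation value: 92(1−β^3)/(1−β) + 34β^3/(1−β); cooperation value: 42/(1−β).
IC: 42 ≥ 92(1−β^3) + 34β^3 = 92 − 58β^3.
So β^3 ≥ 50/58 = 25/29, giving β ≥ (25/29)^(1/3) ≈ 0.952.

0.952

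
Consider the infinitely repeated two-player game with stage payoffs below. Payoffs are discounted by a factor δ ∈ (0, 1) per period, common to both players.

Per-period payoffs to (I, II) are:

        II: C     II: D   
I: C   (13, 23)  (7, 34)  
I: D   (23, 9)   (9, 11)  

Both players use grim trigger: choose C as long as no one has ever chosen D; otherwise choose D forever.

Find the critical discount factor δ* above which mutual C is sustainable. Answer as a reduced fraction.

I: cooperation gives 13 each period; deviation gives 23 once then 9 forever.
  13/(1−δ) ≥ 23 + 9δ/(1−δ) ⇒ δ ≥ 10/14 = 5/7.
II: cooperation gives 23 each period; deviation gives 34 once then 11 forever.
  δ ≥ 11/23.
Both must hold, so the binding constraint is I's: δ ≥ 5/7.

5/7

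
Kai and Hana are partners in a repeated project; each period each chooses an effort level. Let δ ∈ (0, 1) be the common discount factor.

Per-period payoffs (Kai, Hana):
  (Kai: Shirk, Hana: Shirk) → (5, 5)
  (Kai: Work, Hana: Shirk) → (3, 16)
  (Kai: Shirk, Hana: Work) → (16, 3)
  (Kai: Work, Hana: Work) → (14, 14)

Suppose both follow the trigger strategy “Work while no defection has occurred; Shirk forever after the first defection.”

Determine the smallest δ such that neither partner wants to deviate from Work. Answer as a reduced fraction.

14/(1−δ) ≥ 16 + 5δ/(1−δ)
14 ≥ 16 − 11δ
δ ≥ 2/11.

2/11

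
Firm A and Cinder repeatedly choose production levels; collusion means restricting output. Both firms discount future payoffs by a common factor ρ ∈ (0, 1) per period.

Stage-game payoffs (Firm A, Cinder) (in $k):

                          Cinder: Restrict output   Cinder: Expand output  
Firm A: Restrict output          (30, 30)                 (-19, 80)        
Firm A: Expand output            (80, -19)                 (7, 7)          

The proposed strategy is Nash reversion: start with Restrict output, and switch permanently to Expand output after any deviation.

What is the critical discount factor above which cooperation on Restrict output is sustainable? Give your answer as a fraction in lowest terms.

30/(1−ρ) ≥ 80 + 7ρ/(1−ρ)
30 ≥ 80 − 73ρ
ρ ≥ 50/73.

50/73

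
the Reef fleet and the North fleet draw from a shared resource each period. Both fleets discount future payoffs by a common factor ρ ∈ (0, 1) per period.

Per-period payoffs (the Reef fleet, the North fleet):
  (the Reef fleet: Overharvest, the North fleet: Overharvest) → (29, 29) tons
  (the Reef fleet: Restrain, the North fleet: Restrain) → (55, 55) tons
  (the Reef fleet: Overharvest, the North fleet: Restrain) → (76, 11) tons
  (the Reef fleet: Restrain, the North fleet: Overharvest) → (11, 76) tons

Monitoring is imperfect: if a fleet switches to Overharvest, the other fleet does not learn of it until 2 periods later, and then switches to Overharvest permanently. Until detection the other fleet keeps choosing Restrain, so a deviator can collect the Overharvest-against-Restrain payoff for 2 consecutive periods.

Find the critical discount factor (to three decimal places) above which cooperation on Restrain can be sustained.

A deviator earns 76 for 2 periods, then 29 forever; cooperating earns 55 forever. Multiplying the IC by (1−ρ):
55 ≥ 76(1−ρ^2) + 29ρ^2, so 47·ρ^2 ≥ 21 and ρ^2 ≥ 21/47.
ρ ≥ (21/47)^(1/2) ≈ 0.668.

0.668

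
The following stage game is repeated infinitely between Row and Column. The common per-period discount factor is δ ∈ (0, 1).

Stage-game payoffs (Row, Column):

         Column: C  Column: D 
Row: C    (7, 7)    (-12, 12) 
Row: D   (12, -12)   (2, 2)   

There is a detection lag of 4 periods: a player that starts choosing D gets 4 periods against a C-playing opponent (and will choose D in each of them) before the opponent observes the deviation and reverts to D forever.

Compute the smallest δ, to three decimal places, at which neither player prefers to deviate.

Deviating for the 4 undetected periods gains 12−7 = 5 per period over cooperation, then loses 7−2 = 5 per period forever once punishment starts.
Gain: 5(1 + δ + … + δ^3); loss: 5·δ^4/(1−δ).
No profitable deviation ⇔ 5(1−δ^4) ≤ 5·δ^4, i.e. δ^4 ≥ 5/(5+5) = 1/2.
Hence δ ≥ (1/2)^(1/4) ≈ 0.841.

0.841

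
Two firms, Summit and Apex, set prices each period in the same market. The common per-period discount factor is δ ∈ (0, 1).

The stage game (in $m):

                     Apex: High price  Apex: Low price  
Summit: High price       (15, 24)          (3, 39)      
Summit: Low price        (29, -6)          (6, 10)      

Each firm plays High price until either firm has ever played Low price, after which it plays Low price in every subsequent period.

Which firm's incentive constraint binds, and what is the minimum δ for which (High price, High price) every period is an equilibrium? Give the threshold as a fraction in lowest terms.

Summit; δ ≥ 14/23

Summit: cooperation gives 15 each period; deviation gives 29 once then 6 forever.
  15/(1−δ) ≥ 29 + 6δ/(1−δ) ⇒ δ ≥ 14/23.
Apex: cooperation gives 24 each period; deviation gives 39 once then 10 forever.
  δ ≥ 15/29.
Both must hold, so the binding constraint is Summit's: δ ≥ 14/23.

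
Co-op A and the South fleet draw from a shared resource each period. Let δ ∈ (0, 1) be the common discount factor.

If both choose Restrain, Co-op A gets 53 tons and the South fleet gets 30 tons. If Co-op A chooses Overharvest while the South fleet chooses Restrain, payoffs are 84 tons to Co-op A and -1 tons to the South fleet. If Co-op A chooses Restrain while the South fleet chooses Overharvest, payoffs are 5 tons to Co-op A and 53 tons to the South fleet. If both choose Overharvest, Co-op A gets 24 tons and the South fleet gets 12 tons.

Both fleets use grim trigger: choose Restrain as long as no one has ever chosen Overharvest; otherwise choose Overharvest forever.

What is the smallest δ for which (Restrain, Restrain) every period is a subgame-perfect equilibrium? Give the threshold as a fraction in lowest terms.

23/41

Co-op A's threshold: (84−53)/(84−24) = 31/60.
the South fleet's threshold: (53−30)/(53−12) = 23/41.
31/60 < 23/41, so the South fleet binds and δ* = 23/41.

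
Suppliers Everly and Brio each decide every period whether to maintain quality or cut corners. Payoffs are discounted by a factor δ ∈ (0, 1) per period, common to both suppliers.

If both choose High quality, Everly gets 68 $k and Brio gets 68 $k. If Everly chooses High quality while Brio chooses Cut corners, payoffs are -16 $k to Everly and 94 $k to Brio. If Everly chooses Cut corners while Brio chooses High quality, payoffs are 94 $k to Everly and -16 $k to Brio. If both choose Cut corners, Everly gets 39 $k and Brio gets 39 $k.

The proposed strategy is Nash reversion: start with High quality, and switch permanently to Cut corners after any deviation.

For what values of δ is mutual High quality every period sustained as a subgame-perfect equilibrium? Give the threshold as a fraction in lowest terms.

68/(1−δ) ≥ 94 + 39δ/(1−δ)
68 ≥ 94 − 55δ
δ ≥ 26/55.

26/55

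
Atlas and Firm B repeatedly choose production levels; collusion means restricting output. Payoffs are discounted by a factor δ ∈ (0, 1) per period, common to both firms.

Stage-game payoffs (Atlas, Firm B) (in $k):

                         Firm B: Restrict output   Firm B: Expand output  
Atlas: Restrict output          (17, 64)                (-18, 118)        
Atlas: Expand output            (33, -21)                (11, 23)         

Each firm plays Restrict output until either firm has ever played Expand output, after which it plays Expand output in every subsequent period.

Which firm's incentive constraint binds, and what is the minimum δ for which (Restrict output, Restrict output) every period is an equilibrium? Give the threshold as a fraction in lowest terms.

Atlas; δ ≥ 8/11

For Atlas: deviation gain 33−17 = 16, per-period punishment loss 17−11 = 6. IC gives δ ≥ 16/22 = 8/11.
For Firm B: gain 54, loss 41 per period, so δ ≥ 54/95.
The tighter constraint is Atlas's, so cooperation needs δ ≥ 8/11.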